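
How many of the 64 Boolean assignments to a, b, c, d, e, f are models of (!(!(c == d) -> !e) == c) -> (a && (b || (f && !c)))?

Initial set: {((!(!(c == d) -> !e) == c) -> (a && (b || (f && !c))))}.
((!(!(c == d) -> !e) == c) -> (a && (b || (f && !c)))): β-rule — branch into !(!(!(c == d) -> !e) == c)  //  (a && (b || (f && !c))).
  branch 1 (add !(!(!(c == d) -> !e) == c)):
    !(!(!(c == d) -> !e) == c): β-rule — branch into !(!(c == d) -> !e), !c  //  !!(!(c == d) -> !e), c.
      branch 1.1 (add !(!(c == d) -> !e), !c):
        !(!(c == d) -> !e): α-rule — add !(c == d), !!e.
        !(c == d): β-rule — branch into c, !d  //  !c, d.
          branch 1.1.1 (add c, !d):
            × closes — contains both c and !c.
          branch 1.1.2 (add !c, d):
            ○ open, literals {c=0, d=1, e=1}.
      branch 1.2 (add !!(!(c == d) -> !e), c):
        !!(!(c == d) -> !e): β-rule — branch into !!(c == d)  //  !e.
          branch 1.2.1 (add !!(c == d)):
            !!(c == d): β-rule — branch into c, d  //  !c, !d.
              branch 1.2.1.1 (add c, d):
                ○ open, literals {c=1, d=1}.
              branch 1.2.1.2 (add !c, !d):
                × closes — contains both c and !c.
          branch 1.2.2 (add !e):
            ○ open, literals {c=1, e=0}.
  branch 2 (add (a && (b || (f && !c)))):
    (a && (b || (f && !c))): α-rule — add a, (b || (f && !c)).
    (b || (f && !c)): β-rule — branch into b  //  (f && !c).
      branch 2.1 (add b):
        ○ open, literals {a=1, b=1}.
      branch 2.2 (add (f && !c)):
        (f && !c): α-rule — add f, !c.
        ○ open, literals {a=1, c=0, f=1}.
2 branches closed, 5 open.
Each open branch fixes some atoms; the unmentioned ones are free. Counting distinct full assignments: branch {c=0, d=1, e=1} (a, b, f) contributes 8 new; branch {c=1, d=1} (a, b, e, f) contributes 16 new; branch {c=1, e=0} (a, b, d, f) contributes 8 new; branch {a=1, b=1} (c, d, e, f) contributes 8 new; branch {a=1, c=0, f=1} (b, d, e) contributes 3 new. Total: 43.

43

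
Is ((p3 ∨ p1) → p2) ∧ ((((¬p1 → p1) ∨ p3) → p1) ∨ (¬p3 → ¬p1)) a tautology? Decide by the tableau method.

Not valid

Assume the negation and expand:
Initial set: {F (((p3 ∨ p1) → p2) ∧ ((((¬p1 → p1) ∨ p3) → p1) ∨ (¬p3 → ¬p1)))}.
F (((p3 ∨ p1) → p2) ∧ ((((¬p1 → p1) ∨ p3) → p1) ∨ (¬p3 → ¬p1))): β-rule — branch into F ((p3 ∨ p1) → p2)  //  F ((((¬p1 → p1) ∨ p3) → p1) ∨ (¬p3 → ¬p1)).
  branch 1 (add F ((p3 ∨ p1) → p2)):
    F ((p3 ∨ p1) → p2): α-rule — add T (p3 ∨ p1), F p2.
    T (p3 ∨ p1): β-rule — branch into T p3  //  T p1.
      branch 1.1 (add T p3):
        ○ open, literals {p2=false, p3=true}.
      branch 1.2 (add T p1):
        ○ open, literals {p1=true, p2=false}.
  branch 2 (add F ((((¬p1 → p1) ∨ p3) → p1) ∨ (¬p3 → ¬p1))):
    F ((((¬p1 → p1) ∨ p3) → p1) ∨ (¬p3 → ¬p1)): α-rule — add F (((¬p1 → p1) ∨ p3) → p1), F (¬p3 → ¬p1).
    F (((¬p1 → p1) ∨ p3) → p1): α-rule — add T ((¬p1 → p1) ∨ p3), F p1.
    F (¬p3 → ¬p1): α-rule — add T ¬p3, F ¬p1.
    × closes — contains both p1 and ¬p1.
1 branch closed, 2 open.
An open branch gives a countermodel: p2=false, p3=true (unmentioned atoms arbitrary); under it the original formula is false.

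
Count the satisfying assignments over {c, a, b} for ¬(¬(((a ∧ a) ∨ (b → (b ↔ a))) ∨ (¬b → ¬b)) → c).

Initial set: {¬(¬(((a ∧ a) ∨ (b → (b ↔ a))) ∨ (¬b → ¬b)) → c)}.
¬(¬(((a ∧ a) ∨ (b → (b ↔ a))) ∨ (¬b → ¬b)) → c): α-rule — add ¬(((a ∧ a) ∨ (b → (b ↔ a))) ∨ (¬b → ¬b)), ¬c.
¬(((a ∧ a) ∨ (b → (b ↔ a))) ∨ (¬b → ¬b)): α-rule — add ¬((a ∧ a) ∨ (b → (b ↔ a))), ¬(¬b → ¬b).
¬((a ∧ a) ∨ (b → (b ↔ a))): α-rule — add ¬(a ∧ a), ¬(b → (b ↔ a)).
¬(¬b → ¬b): α-rule — add ¬b, ¬¬b.
× closes — contains both b and ¬b.
All 1 branch closes.
No open branches: the formula has 0 satisfying assignments.

0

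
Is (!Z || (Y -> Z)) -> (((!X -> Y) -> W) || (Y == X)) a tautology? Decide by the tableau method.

Not valid

Assume the negation and expand:
Initial set: {!((!Z || (Y -> Z)) -> (((!X -> Y) -> W) || (Y == X)))}.
!((!Z || (Y -> Z)) -> (((!X -> Y) -> W) || (Y == X))): α-rule — add (!Z || (Y -> Z)), !(((!X -> Y) -> W) || (Y == X)).
!(((!X -> Y) -> W) || (Y == X)): α-rule — add !((!X -> Y) -> W), !(Y == X).
!((!X -> Y) -> W): α-rule — add (!X -> Y), !W.
(!Z || (Y -> Z)): β-rule — branch into !Z  //  (Y -> Z).
  branch 1 (add !Z):
    !(Y == X): β-rule — branch into Y, !X  //  !Y, X.
      branch 1.1 (add Y, !X):
        (!X -> Y): β-rule — branch into !!X  //  Y.
          branch 1.1.1 (add !!X):
            × closes — contains both X and !X.
          branch 1.1.2 (add Y):
            ○ open, literals {W=0, X=0, Y=1, Z=0}.
      branch 1.2 (add !Y, X):
        (!X -> Y): β-rule — branch into !!X  //  Y.
          branch 1.2.1 (add !!X):
            ○ open, literals {W=0, X=1, Y=0, Z=0}.
          branch 1.2.2 (add Y):
            × closes — contains both Y and !Y.
  branch 2 (add (Y -> Z)):
    !(Y == X): β-rule — branch into Y, !X  //  !Y, X.
      branch 2.1 (add Y, !X):
        (!X -> Y): β-rule — branch into !!X  //  Y.
          branch 2.1.1 (add !!X):
            × closes — contains both X and !X.
          branch 2.1.2 (add Y):
            (Y -> Z): β-rule — branch into !Y  //  Z.
              branch 2.1.2.1 (add !Y):
                × closes — contains both Y and !Y.
              branch 2.1.2.2 (add Z):
                ○ open, literals {W=0, X=0, Y=1, Z=1}.
      branch 2.2 (add !Y, X):
        (!X -> Y): β-rule — branch into !!X  //  Y.
          branch 2.2.1 (add !!X):
            (Y -> Z): β-rule — branch into !Y  //  Z.
              branch 2.2.1.1 (add !Y):
                ○ open, literals {W=0, X=1, Y=0}.
              branch 2.2.1.2 (add Z):
                ○ open, literals {W=0, X=1, Y=0, Z=1}.
          branch 2.2.2 (add Y):
            × closes — contains both Y and !Y.
5 branches closed, 5 open.
An open branch gives a countermodel: W=0, X=0, Y=1, Z=0 (unmentioned atoms arbitrary); under it the original formula is false.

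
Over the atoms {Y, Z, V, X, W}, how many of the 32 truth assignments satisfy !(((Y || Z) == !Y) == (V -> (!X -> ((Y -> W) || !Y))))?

22

Initial set: {T !(((Y || Z) == !Y) == (V -> (!X -> ((Y -> W) || !Y))))}.
T !(((Y || Z) == !Y) == (V -> (!X -> ((Y -> W) || !Y)))): β-rule — branch into T ((Y || Z) == !Y), F (V -> (!X -> ((Y -> W) || !Y)))  //  F ((Y || Z) == !Y), T (V -> (!X -> ((Y -> W) || !Y))).
  branch 1 (add T ((Y || Z) == !Y), F (V -> (!X -> ((Y -> W) || !Y)))):
    F (V -> (!X -> ((Y -> W) || !Y))): α-rule — add T V, F (!X -> ((Y -> W) || !Y)).
    F (!X -> ((Y -> W) || !Y)): α-rule — add T !X, F ((Y -> W) || !Y).
    F ((Y -> W) || !Y): α-rule — add F (Y -> W), F !Y.
    F (Y -> W): α-rule — add T Y, F W.
    T ((Y || Z) == !Y): β-rule — branch into T (Y || Z), T !Y  //  F (Y || Z), F !Y.
      branch 1.1 (add T (Y || Z), T !Y):
        × closes — contains both Y and !Y.
      branch 1.2 (add F (Y || Z), F !Y):
        F (Y || Z): α-rule — add F Y, F Z.
        × closes — contains both Y and !Y.
  branch 2 (add F ((Y || Z) == !Y), T (V -> (!X -> ((Y -> W) || !Y)))):
    F ((Y || Z) == !Y): β-rule — branch into T (Y || Z), F !Y  //  F (Y || Z), T !Y.
      branch 2.1 (add T (Y || Z), F !Y):
        T (V -> (!X -> ((Y -> W) || !Y))): β-rule — branch into F V  //  T (!X -> ((Y -> W) || !Y)).
          branch 2.1.1 (add F V):
            T (Y || Z): β-rule — branch into T Y  //  T Z.
              branch 2.1.1.1 (add T Y):
                ○ open, literals {V=false, Y=true}.
              branch 2.1.1.2 (add T Z):
                ○ open, literals {V=false, Y=true, Z=true}.
          branch 2.1.2 (add T (!X -> ((Y -> W) || !Y))):
            T (Y || Z): β-rule — branch into T Y  //  T Z.
              branch 2.1.2.1 (add T Y):
                T (!X -> ((Y -> W) || !Y)): β-rule — branch into F !X  //  T ((Y -> W) || !Y).
                  branch 2.1.2.1.1 (add F !X):
                    ○ open, literals {X=true, Y=true}.
                  branch 2.1.2.1.2 (add T ((Y -> W) || !Y)):
                    T ((Y -> W) || !Y): β-rule — branch into T (Y -> W)  //  T !Y.
                      branch 2.1.2.1.2.1 (add T (Y -> W)):
                        T (Y -> W): β-rule — branch into F Y  //  T W.
                          branch 2.1.2.1.2.1.1 (add F Y):
                            × closes — contains both Y and !Y.
                          branch 2.1.2.1.2.1.2 (add T W):
                            ○ open, literals {W=true, Y=true}.
                      branch 2.1.2.1.2.2 (add T !Y):
                        × closes — contains both Y and !Y.
              branch 2.1.2.2 (add T Z):
                T (!X -> ((Y -> W) || !Y)): β-rule — branch into F !X  //  T ((Y -> W) || !Y).
                  branch 2.1.2.2.1 (add F !X):
                    ○ open, literals {X=true, Y=true, Z=true}.
                  branch 2.1.2.2.2 (add T ((Y -> W) || !Y)):
                    T ((Y -> W) || !Y): β-rule — branch into T (Y -> W)  //  T !Y.
                      branch 2.1.2.2.2.1 (add T (Y -> W)):
                        T (Y -> W): β-rule — branch into F Y  //  T W.
                          branch 2.1.2.2.2.1.1 (add F Y):
                            × closes — contains both Y and !Y.
                          branch 2.1.2.2.2.1.2 (add T W):
                            ○ open, literals {W=true, Y=true, Z=true}.
                      branch 2.1.2.2.2.2 (add T !Y):
                        × closes — contains both Y and !Y.
      branch 2.2 (add F (Y || Z), T !Y):
        F (Y || Z): α-rule — add F Y, F Z.
        T (V -> (!X -> ((Y -> W) || !Y))): β-rule — branch into F V  //  T (!X -> ((Y -> W) || !Y)).
          branch 2.2.1 (add F V):
            ○ open, literals {V=false, Y=false, Z=false}.
          branch 2.2.2 (add T (!X -> ((Y -> W) || !Y))):
            T (!X -> ((Y -> W) || !Y)): β-rule — branch into F !X  //  T ((Y -> W) || !Y).
              branch 2.2.2.1 (add F !X):
                ○ open, literals {X=true, Y=false, Z=false}.
              branch 2.2.2.2 (add T ((Y -> W) || !Y)):
                T ((Y -> W) || !Y): β-rule — branch into T (Y -> W)  //  T !Y.
                  branch 2.2.2.2.1 (add T (Y -> W)):
                    T (Y -> W): β-rule — branch into F Y  //  T W.
                      branch 2.2.2.2.1.1 (add F Y):
                        ○ open, literals {Y=false, Z=false}.
                      branch 2.2.2.2.1.2 (add T W):
                        ○ open, literals {W=true, Y=false, Z=false}.
                  branch 2.2.2.2.2 (add T !Y):
                    ○ open, literals {Y=false, Z=false}.
6 branches closed, 11 open.
Each open branch fixes some atoms; the unmentioned ones are free. Counting distinct full assignments: branch {V=false, Y=true} (Z, X, W) contributes 8 new; branch {V=false, Y=true, Z=true} (X, W) contributes 0 new; branch {X=true, Y=true} (Z, V, W) contributes 4 new; branch {W=true, Y=true} (Z, V, X) contributes 2 new; branch {X=true, Y=true, Z=true} (V, W) contributes 0 new; branch {W=true, Y=true, Z=true} (V, X) contributes 0 new; branch {V=false, Y=false, Z=false} (X, W) contributes 4 new; branch {X=true, Y=false, Z=false} (V, W) contributes 2 new; branch {Y=false, Z=false} (V, X, W) contributes 2 new; branch {W=true, Y=false, Z=false} (V, X) contributes 0 new; branch {Y=false, Z=false} (V, X, W) contributes 0 new. Total: 22.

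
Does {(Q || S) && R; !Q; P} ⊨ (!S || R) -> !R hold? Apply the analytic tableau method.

No

Initial set: {((Q || S) && R); !Q; P; !((!S || R) -> !R)}.
((Q || S) && R): α-rule — add (Q || S), R.
!((!S || R) -> !R): α-rule — add (!S || R), !!R.
(Q || S): β-rule — branch into Q  //  S.
  branch 1 (add Q):
    × closes — contains both Q and !Q.
  branch 2 (add S):
    (!S || R): β-rule — branch into !S  //  R.
      branch 2.1 (add !S):
        × closes — contains both S and !S.
      branch 2.2 (add R):
        ○ open, literals {P=T, Q=F, R=T, S=T}.
2 branches closed, 1 open.
An open branch gives a countermodel: P=T, Q=F, R=T, S=T (unmentioned atoms arbitrary); the premises hold there but the conclusion fails.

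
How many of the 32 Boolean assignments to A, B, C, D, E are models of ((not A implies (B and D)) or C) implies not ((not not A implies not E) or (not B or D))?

Initial set: {T (((not A implies (B and D)) or C) implies not ((not not A implies not E) or (not B or D)))}.
T (((not A implies (B and D)) or C) implies not ((not not A implies not E) or (not B or D))): β-rule — branch into F ((not A implies (B and D)) or C)  //  T not ((not not A implies not E) or (not B or D)).
  branch 1 (add F ((not A implies (B and D)) or C)):
    F ((not A implies (B and D)) or C): α-rule — add F (not A implies (B and D)), F C.
    F (not A implies (B and D)): α-rule — add T not A, F (B and D).
    F (B and D): β-rule — branch into F B  //  F D.
      branch 1.1 (add F B):
        ○ open, literals {A=false, B=false, C=false}.
      branch 1.2 (add F D):
        ○ open, literals {A=false, C=false, D=false}.
  branch 2 (add T not ((not not A implies not E) or (not B or D))):
    T not ((not not A implies not E) or (not B or D)): α-rule — add F (not not A implies not E), F (not B or D).
    F (not not A implies not E): α-rule — add T not not A, F not E.
    F (not B or D): α-rule — add F not B, F D.
    T not not A: drop double negation, giving T A.
    ○ open, literals {A=true, B=true, D=false, E=true}.
0 branches closed, 3 open.
Each open branch fixes some atoms; the unmentioned ones are free. Counting distinct full assignments: branch {A=false, B=false, C=false} (D, E) contributes 4 new; branch {A=false, C=false, D=false} (B, E) contributes 2 new; branch {A=true, B=true, D=false, E=true} (C) contributes 2 new. Total: 8.

8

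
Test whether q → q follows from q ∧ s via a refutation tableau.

Initial set: {(q ∧ s); ¬(q → q)}.
(q ∧ s): α-rule — add q, s.
¬(q → q): α-rule — add q, ¬q.
× closes — contains both q and ¬q.
All 1 branch closes.
Every branch closed, so the premises entail the conclusion.

Yes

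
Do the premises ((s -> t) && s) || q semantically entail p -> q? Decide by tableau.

No

Initial set: {(((s -> t) && s) || q); !(p -> q)}.
!(p -> q): α-rule — add p, !q.
(((s -> t) && s) || q): β-rule — branch into ((s -> t) && s)  //  q.
  branch 1 (add ((s -> t) && s)):
    ((s -> t) && s): α-rule — add (s -> t), s.
    (s -> t): β-rule — branch into !s  //  t.
      branch 1.1 (add !s):
        × closes — contains both s and !s.
      branch 1.2 (add t):
        ○ open, literals {p=true, q=false, s=true, t=true}.
  branch 2 (add q):
    × closes — contains both q and !q.
2 branches closed, 1 open.
An open branch gives a countermodel: p=true, q=false, s=true, t=true (unmentioned atoms arbitrary); the premises hold there but the conclusion fails.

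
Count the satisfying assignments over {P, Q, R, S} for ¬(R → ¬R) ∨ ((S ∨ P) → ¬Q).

13

Initial set: {T (¬(R → ¬R) ∨ ((S ∨ P) → ¬Q))}.
T (¬(R → ¬R) ∨ ((S ∨ P) → ¬Q)): β-rule — branch into T ¬(R → ¬R)  //  T ((S ∨ P) → ¬Q).
  branch 1 (add T ¬(R → ¬R)):
    T ¬(R → ¬R): α-rule — add T R, F ¬R.
    ○ open, literals {R=true}.
  branch 2 (add T ((S ∨ P) → ¬Q)):
    T ((S ∨ P) → ¬Q): β-rule — branch into F (S ∨ P)  //  T ¬Q.
      branch 2.1 (add F (S ∨ P)):
        F (S ∨ P): α-rule — add F S, F P.
        ○ open, literals {P=false, S=false}.
      branch 2.2 (add T ¬Q):
        ○ open, literals {Q=false}.
0 branches closed, 3 open.
Each open branch fixes some atoms; the unmentioned ones are free. Counting distinct full assignments: branch {R=true} (P, Q, S) contributes 8 new; branch {P=false, S=false} (Q, R) contributes 2 new; branch {Q=false} (P, R, S) contributes 3 new. Total: 13.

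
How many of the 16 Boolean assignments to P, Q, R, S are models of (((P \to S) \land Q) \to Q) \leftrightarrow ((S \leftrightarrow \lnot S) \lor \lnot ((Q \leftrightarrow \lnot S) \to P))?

4

Initial set: {T ((((P \to S) \land Q) \to Q) \leftrightarrow ((S \leftrightarrow \lnot S) \lor \lnot ((Q \leftrightarrow \lnot S) \to P)))}.
T ((((P \to S) \land Q) \to Q) \leftrightarrow ((S \leftrightarrow \lnot S) \lor \lnot ((Q \leftrightarrow \lnot S) \to P))): β-rule — branch into T (((P \to S) \land Q) \to Q), T ((S \leftrightarrow \lnot S) \lor \lnot ((Q \leftrightarrow \lnot S) \to P))  //  F (((P \to S) \land Q) \to Q), F ((S \leftrightarrow \lnot S) \lor \lnot ((Q \leftrightarrow \lnot S) \to P)).
  branch 1 (add T (((P \to S) \land Q) \to Q), T ((S \leftrightarrow \lnot S) \lor \lnot ((Q \leftrightarrow \lnot S) \to P))):
    T (((P \to S) \land Q) \to Q): β-rule — branch into F ((P \to S) \land Q)  //  T Q.
      branch 1.1 (add F ((P \to S) \land Q)):
        T ((S \leftrightarrow \lnot S) \lor \lnot ((Q \leftrightarrow \lnot S) \to P)): β-rule — branch into T (S \leftrightarrow \lnot S)  //  T \lnot ((Q \leftrightarrow \lnot S) \to P).
          branch 1.1.1 (add T (S \leftrightarrow \lnot S)):
            F ((P \to S) \land Q): β-rule — branch into F (P \to S)  //  F Q.
              branch 1.1.1.1 (add F (P \to S)):
                F (P \to S): α-rule — add T P, F S.
                T (S \leftrightarrow \lnot S): β-rule — branch into T S, T \lnot S  //  F S, F \lnot S.
                  branch 1.1.1.1.1 (add T S, T \lnot S):
                    × closes — contains both S and \lnot S.
                  branch 1.1.1.1.2 (add F S, F \lnot S):
                    × closes — contains both S and \lnot S.
              branch 1.1.1.2 (add F Q):
                T (S \leftrightarrow \lnot S): β-rule — branch into T S, T \lnot S  //  F S, F \lnot S.
                  branch 1.1.1.2.1 (add T S, T \lnot S):
                    × closes — contains both S and \lnot S.
                  branch 1.1.1.2.2 (add F S, F \lnot S):
                    × closes — contains both S and \lnot S.
          branch 1.1.2 (add T \lnot ((Q \leftrightarrow \lnot S) \to P)):
            T \lnot ((Q \leftrightarrow \lnot S) \to P): α-rule — add T (Q \leftrightarrow \lnot S), F P.
            F ((P \to S) \land Q): β-rule — branch into F (P \to S)  //  F Q.
              branch 1.1.2.1 (add F (P \to S)):
                F (P \to S): α-rule — add T P, F S.
                × closes — contains both P and \lnot P.
              branch 1.1.2.2 (add F Q):
                T (Q \leftrightarrow \lnot S): β-rule — branch into T Q, T \lnot S  //  F Q, F \lnot S.
                  branch 1.1.2.2.1 (add T Q, T \lnot S):
                    × closes — contains both Q and \lnot Q.
                  branch 1.1.2.2.2 (add F Q, F \lnot S):
                    ○ open, literals {P=false, Q=false, S=true}.
      branch 1.2 (add T Q):
        T ((S \leftrightarrow \lnot S) \lor \lnot ((Q \leftrightarrow \lnot S) \to P)): β-rule — branch into T (S \leftrightarrow \lnot S)  //  T \lnot ((Q \leftrightarrow \lnot S) \to P).
          branch 1.2.1 (add T (S \leftrightarrow \lnot S)):
            T (S \leftrightarrow \lnot S): β-rule — branch into T S, T \lnot S  //  F S, F \lnot S.
              branch 1.2.1.1 (add T S, T \lnot S):
                × closes — contains both S and \lnot S.
              branch 1.2.1.2 (add F S, F \lnot S):
                × closes — contains both S and \lnot S.
          branch 1.2.2 (add T \lnot ((Q \leftrightarrow \lnot S) \to P)):
            T \lnot ((Q \leftrightarrow \lnot S) \to P): α-rule — add T (Q \leftrightarrow \lnot S), F P.
            T (Q \leftrightarrow \lnot S): β-rule — branch into T Q, T \lnot S  //  F Q, F \lnot S.
              branch 1.2.2.1 (add T Q, T \lnot S):
                ○ open, literals {P=false, Q=true, S=false}.
              branch 1.2.2.2 (add F Q, F \lnot S):
                × closes — contains both Q and \lnot Q.
  branch 2 (add F (((P \to S) \land Q) \to Q), F ((S \leftrightarrow \lnot S) \lor \lnot ((Q \leftrightarrow \lnot S) \to P))):
    F (((P \to S) \land Q) \to Q): α-rule — add T ((P \to S) \land Q), F Q.
    F ((S \leftrightarrow \lnot S) \lor \lnot ((Q \leftrightarrow \lnot S) \to P)): α-rule — add F (S \leftrightarrow \lnot S), F \lnot ((Q \leftrightarrow \lnot S) \to P).
    T ((P \to S) \land Q): α-rule — add T (P \to S), T Q.
    × closes — contains both Q and \lnot Q.
10 branches closed, 2 open.
Each open branch fixes some atoms; the unmentioned ones are free. Counting distinct full assignments: branch {P=false, Q=false, S=true} (R) contributes 2 new; branch {P=false, Q=true, S=false} (R) contributes 2 new. Total: 4.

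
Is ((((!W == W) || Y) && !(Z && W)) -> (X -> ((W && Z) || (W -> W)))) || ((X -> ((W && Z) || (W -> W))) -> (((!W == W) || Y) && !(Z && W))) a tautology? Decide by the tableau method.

Valid

Assume the negation and expand:
Initial set: {!(((((!W == W) || Y) && !(Z && W)) -> (X -> ((W && Z) || (W -> W)))) || ((X -> ((W && Z) || (W -> W))) -> (((!W == W) || Y) && !(Z && W))))}.
!(((((!W == W) || Y) && !(Z && W)) -> (X -> ((W && Z) || (W -> W)))) || ((X -> ((W && Z) || (W -> W))) -> (((!W == W) || Y) && !(Z && W)))): α-rule — add !((((!W == W) || Y) && !(Z && W)) -> (X -> ((W && Z) || (W -> W)))), !((X -> ((W && Z) || (W -> W))) -> (((!W == W) || Y) && !(Z && W))).
!((((!W == W) || Y) && !(Z && W)) -> (X -> ((W && Z) || (W -> W)))): α-rule — add (((!W == W) || Y) && !(Z && W)), !(X -> ((W && Z) || (W -> W))).
!((X -> ((W && Z) || (W -> W))) -> (((!W == W) || Y) && !(Z && W))): α-rule — add (X -> ((W && Z) || (W -> W))), !(((!W == W) || Y) && !(Z && W)).
(((!W == W) || Y) && !(Z && W)): α-rule — add ((!W == W) || Y), !(Z && W).
!(X -> ((W && Z) || (W -> W))): α-rule — add X, !((W && Z) || (W -> W)).
!((W && Z) || (W -> W)): α-rule — add !(W && Z), !(W -> W).
!(W -> W): α-rule — add W, !W.
× closes — contains both W and !W.
All 1 branch closes.
Every branch closed, so the negation is unsatisfiable and the formula is valid.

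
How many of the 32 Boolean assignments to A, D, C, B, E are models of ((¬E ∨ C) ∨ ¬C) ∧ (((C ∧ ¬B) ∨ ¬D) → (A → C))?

Initial set: {(((¬E ∨ C) ∨ ¬C) ∧ (((C ∧ ¬B) ∨ ¬D) → (A → C)))}.
(((¬E ∨ C) ∨ ¬C) ∧ (((C ∧ ¬B) ∨ ¬D) → (A → C))): α-rule — add ((¬E ∨ C) ∨ ¬C), (((C ∧ ¬B) ∨ ¬D) → (A → C)).
((¬E ∨ C) ∨ ¬C): β-rule — branch into (¬E ∨ C)  //  ¬C.
  branch 1 (add (¬E ∨ C)):
    (((C ∧ ¬B) ∨ ¬D) → (A → C)): β-rule — branch into ¬((C ∧ ¬B) ∨ ¬D)  //  (A → C).
      branch 1.1 (add ¬((C ∧ ¬B) ∨ ¬D)):
        ¬((C ∧ ¬B) ∨ ¬D): α-rule — add ¬(C ∧ ¬B), ¬¬D.
        (¬E ∨ C): β-rule — branch into ¬E  //  C.
          branch 1.1.1 (add ¬E):
            ¬(C ∧ ¬B): β-rule — branch into ¬C  //  ¬¬B.
              branch 1.1.1.1 (add ¬C):
                ○ open, literals {C=false, D=true, E=false}.
              branch 1.1.1.2 (add ¬¬B):
                ○ open, literals {B=true, D=true, E=false}.
          branch 1.1.2 (add C):
            ¬(C ∧ ¬B): β-rule — branch into ¬C  //  ¬¬B.
              branch 1.1.2.1 (add ¬C):
                × closes — contains both C and ¬C.
              branch 1.1.2.2 (add ¬¬B):
                ○ open, literals {B=true, C=true, D=true}.
      branch 1.2 (add (A → C)):
        (¬E ∨ C): β-rule — branch into ¬E  //  C.
          branch 1.2.1 (add ¬E):
            (A → C): β-rule — branch into ¬A  //  C.
              branch 1.2.1.1 (add ¬A):
                ○ open, literals {A=false, E=false}.
              branch 1.2.1.2 (add C):
                ○ open, literals {C=true, E=false}.
          branch 1.2.2 (add C):
            (A → C): β-rule — branch into ¬A  //  C.
              branch 1.2.2.1 (add ¬A):
                ○ open, literals {A=false, C=true}.
              branch 1.2.2.2 (add C):
                ○ open, literals {C=true}.
  branch 2 (add ¬C):
    (((C ∧ ¬B) ∨ ¬D) → (A → C)): β-rule — branch into ¬((C ∧ ¬B) ∨ ¬D)  //  (A → C).
      branch 2.1 (add ¬((C ∧ ¬B) ∨ ¬D)):
        ¬((C ∧ ¬B) ∨ ¬D): α-rule — add ¬(C ∧ ¬B), ¬¬D.
        ¬(C ∧ ¬B): β-rule — branch into ¬C  //  ¬¬B.
          branch 2.1.1 (add ¬C):
            ○ open, literals {C=false, D=true}.
          branch 2.1.2 (add ¬¬B):
            ○ open, literals {B=true, C=false, D=true}.
      branch 2.2 (add (A → C)):
        (A → C): β-rule — branch into ¬A  //  C.
          branch 2.2.1 (add ¬A):
            ○ open, literals {A=false, C=false}.
          branch 2.2.2 (add C):
            × closes — contains both C and ¬C.
2 branches closed, 10 open.
Each open branch fixes some atoms; the unmentioned ones are free. Counting distinct full assignments: branch {C=false, D=true, E=false} (A, B) contributes 4 new; branch {B=true, D=true, E=false} (A, C) contributes 2 new; branch {B=true, C=true, D=true} (A, E) contributes 2 new; branch {A=false, E=false} (D, C, B) contributes 5 new; branch {C=true, E=false} (A, D, B) contributes 3 new; branch {A=false, C=true} (D, B, E) contributes 3 new; branch {C=true} (A, D, B, E) contributes 3 new; branch {C=false, D=true} (A, B, E) contributes 4 new; branch {B=true, C=false, D=true} (A, E) contributes 0 new; branch {A=false, C=false} (D, B, E) contributes 2 new. Total: 28.

28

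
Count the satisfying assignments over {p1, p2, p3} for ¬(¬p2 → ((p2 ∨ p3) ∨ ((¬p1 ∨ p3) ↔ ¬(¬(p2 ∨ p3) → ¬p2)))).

1

Initial set: {¬(¬p2 → ((p2 ∨ p3) ∨ ((¬p1 ∨ p3) ↔ ¬(¬(p2 ∨ p3) → ¬p2))))}.
¬(¬p2 → ((p2 ∨ p3) ∨ ((¬p1 ∨ p3) ↔ ¬(¬(p2 ∨ p3) → ¬p2)))): α-rule — add ¬p2, ¬((p2 ∨ p3) ∨ ((¬p1 ∨ p3) ↔ ¬(¬(p2 ∨ p3) → ¬p2))).
¬((p2 ∨ p3) ∨ ((¬p1 ∨ p3) ↔ ¬(¬(p2 ∨ p3) → ¬p2))): α-rule — add ¬(p2 ∨ p3), ¬((¬p1 ∨ p3) ↔ ¬(¬(p2 ∨ p3) → ¬p2)).
¬(p2 ∨ p3): α-rule — add ¬p2, ¬p3.
¬((¬p1 ∨ p3) ↔ ¬(¬(p2 ∨ p3) → ¬p2)): β-rule — branch into (¬p1 ∨ p3), ¬¬(¬(p2 ∨ p3) → ¬p2)  //  ¬(¬p1 ∨ p3), ¬(¬(p2 ∨ p3) → ¬p2).
  branch 1 (add (¬p1 ∨ p3), ¬¬(¬(p2 ∨ p3) → ¬p2)):
    (¬p1 ∨ p3): β-rule — branch into ¬p1  //  p3.
      branch 1.1 (add ¬p1):
        ¬¬(¬(p2 ∨ p3) → ¬p2): β-rule — branch into ¬¬(p2 ∨ p3)  //  ¬p2.
          branch 1.1.1 (add ¬¬(p2 ∨ p3)):
            ¬¬(p2 ∨ p3): β-rule — branch into p2  //  p3.
              branch 1.1.1.1 (add p2):
                × closes — contains both p2 and ¬p2.
              branch 1.1.1.2 (add p3):
                × closes — contains both p3 and ¬p3.
          branch 1.1.2 (add ¬p2):
            ○ open, literals {p1=false, p2=false, p3=false}.
      branch 1.2 (add p3):
        × closes — contains both p3 and ¬p3.
  branch 2 (add ¬(¬p1 ∨ p3), ¬(¬(p2 ∨ p3) → ¬p2)):
    ¬(¬p1 ∨ p3): α-rule — add ¬¬p1, ¬p3.
    ¬(¬(p2 ∨ p3) → ¬p2): α-rule — add ¬(p2 ∨ p3), ¬¬p2.
    × closes — contains both p2 and ¬p2.
4 branches closed, 1 open.
Each open branch fixes some atoms; the unmentioned ones are free. Counting distinct full assignments: branch {p1=false, p2=false, p3=false} (none free) contributes 1 new. Total: 1.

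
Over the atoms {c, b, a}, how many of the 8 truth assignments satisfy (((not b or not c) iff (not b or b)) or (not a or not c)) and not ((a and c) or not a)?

2

Initial set: {T ((((not b or not c) iff (not b or b)) or (not a or not c)) and not ((a and c) or not a))}.
T ((((not b or not c) iff (not b or b)) or (not a or not c)) and not ((a and c) or not a)): α-rule — add T (((not b or not c) iff (not b or b)) or (not a or not c)), T not ((a and c) or not a).
T not ((a and c) or not a): α-rule — add F (a and c), F not a.
T (((not b or not c) iff (not b or b)) or (not a or not c)): β-rule — branch into T ((not b or not c) iff (not b or b))  //  T (not a or not c).
  branch 1 (add T ((not b or not c) iff (not b or b))):
    F (a and c): β-rule — branch into F a  //  F c.
      branch 1.1 (add F a):
        × closes — contains both a and not a.
      branch 1.2 (add F c):
        T ((not b or not c) iff (not b or b)): β-rule — branch into T (not b or not c), T (not b or b)  //  F (not b or not c), F (not b or b).
          branch 1.2.1 (add T (not b or not c), T (not b or b)):
            T (not b or not c): β-rule — branch into T not b  //  T not c.
              branch 1.2.1.1 (add T not b):
                T (not b or b): β-rule — branch into T not b  //  T b.
                  branch 1.2.1.1.1 (add T not b):
                    ○ open, literals {a=true, b=false, c=false}.
                  branch 1.2.1.1.2 (add T b):
                    × closes — contains both b and not b.
              branch 1.2.1.2 (add T not c):
                T (not b or b): β-rule — branch into T not b  //  T b.
                  branch 1.2.1.2.1 (add T not b):
                    ○ open, literals {a=true, b=false, c=false}.
                  branch 1.2.1.2.2 (add T b):
                    ○ open, literals {a=true, b=true, c=false}.
          branch 1.2.2 (add F (not b or not c), F (not b or b)):
            F (not b or not c): α-rule — add F not b, F not c.
            × closes — contains both c and not c.
  branch 2 (add T (not a or not c)):
    F (a and c): β-rule — branch into F a  //  F c.
      branch 2.1 (add F a):
        × closes — contains both a and not a.
      branch 2.2 (add F c):
        T (not a or not c): β-rule — branch into T not a  //  T not c.
          branch 2.2.1 (add T not a):
            × closes — contains both a and not a.
          branch 2.2.2 (add T not c):
            ○ open, literals {a=true, c=false}.
5 branches closed, 4 open.
Each open branch fixes some atoms; the unmentioned ones are free. Counting distinct full assignments: branch {a=true, b=false, c=false} (none free) contributes 1 new; branch {a=true, b=false, c=false} (none free) contributes 0 new; branch {a=true, b=true, c=false} (none free) contributes 1 new; branch {a=true, c=false} (b) contributes 0 new. Total: 2.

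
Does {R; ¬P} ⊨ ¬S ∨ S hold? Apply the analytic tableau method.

Yes

Initial set: {T R; T ¬P; F (¬S ∨ S)}.
F (¬S ∨ S): α-rule — add F ¬S, F S.
× closes — contains both S and ¬S.
All 1 branch closes.
Every branch closed, so the premises entail the conclusion.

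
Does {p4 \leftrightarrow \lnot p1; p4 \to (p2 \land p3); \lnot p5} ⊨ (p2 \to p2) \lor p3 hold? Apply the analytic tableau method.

Yes

Initial set: {(p4 \leftrightarrow \lnot p1); (p4 \to (p2 \land p3)); \lnot p5; \lnot ((p2 \to p2) \lor p3)}.
\lnot ((p2 \to p2) \lor p3): α-rule — add \lnot (p2 \to p2), \lnot p3.
\lnot (p2 \to p2): α-rule — add p2, \lnot p2.
× closes — contains both p2 and \lnot p2.
All 1 branch closes.
Every branch closed, so the premises entail the conclusion.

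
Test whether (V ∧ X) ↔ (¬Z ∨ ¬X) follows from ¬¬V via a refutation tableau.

Initial set: {T ¬¬V; F ((V ∧ X) ↔ (¬Z ∨ ¬X))}.
T ¬¬V: drop double negation, giving T V.
F ((V ∧ X) ↔ (¬Z ∨ ¬X)): β-rule — branch into T (V ∧ X), F (¬Z ∨ ¬X)  //  F (V ∧ X), T (¬Z ∨ ¬X).
  branch 1 (add T (V ∧ X), F (¬Z ∨ ¬X)):
    T (V ∧ X): α-rule — add T V, T X.
    F (¬Z ∨ ¬X): α-rule — add F ¬Z, F ¬X.
    ○ open, literals {V=1, X=1, Z=1}.
  branch 2 (add F (V ∧ X), T (¬Z ∨ ¬X)):
    F (V ∧ X): β-rule — branch into F V  //  F X.
      branch 2.1 (add F V):
        × closes — contains both V and ¬V.
      branch 2.2 (add F X):
        T (¬Z ∨ ¬X): β-rule — branch into T ¬Z  //  T ¬X.
          branch 2.2.1 (add T ¬Z):
            ○ open, literals {V=1, X=0, Z=0}.
          branch 2.2.2 (add T ¬X):
            ○ open, literals {V=1, X=0}.
1 branch closed, 3 open.
An open branch gives a countermodel: V=1, X=1, Z=1 (unmentioned atoms arbitrary); the premises hold there but the conclusion fails.

No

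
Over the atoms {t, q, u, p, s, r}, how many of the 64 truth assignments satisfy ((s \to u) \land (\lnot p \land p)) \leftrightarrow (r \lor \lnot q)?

Initial set: {T (((s \to u) \land (\lnot p \land p)) \leftrightarrow (r \lor \lnot q))}.
T (((s \to u) \land (\lnot p \land p)) \leftrightarrow (r \lor \lnot q)): β-rule — branch into T ((s \to u) \land (\lnot p \land p)), T (r \lor \lnot q)  //  F ((s \to u) \land (\lnot p \land p)), F (r \lor \lnot q).
  branch 1 (add T ((s \to u) \land (\lnot p \land p)), T (r \lor \lnot q)):
    T ((s \to u) \land (\lnot p \land p)): α-rule — add T (s \to u), T (\lnot p \land p).
    T (\lnot p \land p): α-rule — add T \lnot p, T p.
    × closes — contains both p and \lnot p.
  branch 2 (add F ((s \to u) \land (\lnot p \land p)), F (r \lor \lnot q)):
    F (r \lor \lnot q): α-rule — add F r, F \lnot q.
    F ((s \to u) \land (\lnot p \land p)): β-rule — branch into F (s \to u)  //  F (\lnot p \land p).
      branch 2.1 (add F (s \to u)):
        F (s \to u): α-rule — add T s, F u.
        ○ open, literals {q=true, r=false, s=true, u=false}.
      branch 2.2 (add F (\lnot p \land p)):
        F (\lnot p \land p): β-rule — branch into F \lnot p  //  F p.
          branch 2.2.1 (add F \lnot p):
            ○ open, literals {p=true, q=true, r=false}.
          branch 2.2.2 (add F p):
            ○ open, literals {p=false, q=true, r=false}.
1 branch closed, 3 open.
Each open branch fixes some atoms; the unmentioned ones are free. Counting distinct full assignments: branch {q=true, r=false, s=true, u=false} (t, p) contributes 4 new; branch {p=true, q=true, r=false} (t, u, s) contributes 6 new; branch {p=false, q=true, r=false} (t, u, s) contributes 6 new. Total: 16.

16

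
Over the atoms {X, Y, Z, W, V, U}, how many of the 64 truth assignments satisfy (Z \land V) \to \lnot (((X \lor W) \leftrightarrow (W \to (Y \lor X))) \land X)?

56

Initial set: {((Z \land V) \to \lnot (((X \lor W) \leftrightarrow (W \to (Y \lor X))) \land X))}.
((Z \land V) \to \lnot (((X \lor W) \leftrightarrow (W \to (Y \lor X))) \land X)): β-rule — branch into \lnot (Z \land V)  //  \lnot (((X \lor W) \leftrightarrow (W \to (Y \lor X))) \land X).
  branch 1 (add \lnot (Z \land V)):
    \lnot (Z \land V): β-rule — branch into \lnot Z  //  \lnot V.
      branch 1.1 (add \lnot Z):
        ○ open, literals {Z=0}.
      branch 1.2 (add \lnot V):
        ○ open, literals {V=0}.
  branch 2 (add \lnot (((X \lor W) \leftrightarrow (W \to (Y \lor X))) \land X)):
    \lnot (((X \lor W) \leftrightarrow (W \to (Y \lor X))) \land X): β-rule — branch into \lnot ((X \lor W) \leftrightarrow (W \to (Y \lor X)))  //  \lnot X.
      branch 2.1 (add \lnot ((X \lor W) \leftrightarrow (W \to (Y \lor X)))):
        \lnot ((X \lor W) \leftrightarrow (W \to (Y \lor X))): β-rule — branch into (X \lor W), \lnot (W \to (Y \lor X))  //  \lnot (X \lor W), (W \to (Y \lor X)).
          branch 2.1.1 (add (X \lor W), \lnot (W \to (Y \lor X))):
            \lnot (W \to (Y \lor X)): α-rule — add W, \lnot (Y \lor X).
            \lnot (Y \lor X): α-rule — add \lnot Y, \lnot X.
            (X \lor W): β-rule — branch into X  //  W.
              branch 2.1.1.1 (add X):
                × closes — contains both X and \lnot X.
              branch 2.1.1.2 (add W):
                ○ open, literals {W=1, X=0, Y=0}.
          branch 2.1.2 (add \lnot (X \lor W), (W \to (Y \lor X))):
            \lnot (X \lor W): α-rule — add \lnot X, \lnot W.
            (W \to (Y \lor X)): β-rule — branch into \lnot W  //  (Y \lor X).
              branch 2.1.2.1 (add \lnot W):
                ○ open, literals {W=0, X=0}.
              branch 2.1.2.2 (add (Y \lor X)):
                (Y \lor X): β-rule — branch into Y  //  X.
                  branch 2.1.2.2.1 (add Y):
                    ○ open, literals {W=0, X=0, Y=1}.
                  branch 2.1.2.2.2 (add X):
                    × closes — contains both X and \lnot X.
      branch 2.2 (add \lnot X):
        ○ open, literals {X=0}.
2 branches closed, 6 open.
Each open branch fixes some atoms; the unmentioned ones are free. Counting distinct full assignments: branch {Z=0} (X, Y, W, V, U) contributes 32 new; branch {V=0} (X, Y, Z, W, U) contributes 16 new; branch {W=1, X=0, Y=0} (Z, V, U) contributes 2 new; branch {W=0, X=0} (Y, Z, V, U) contributes 4 new; branch {W=0, X=0, Y=1} (Z, V, U) contributes 0 new; branch {X=0} (Y, Z, W, V, U) contributes 2 new. Total: 56.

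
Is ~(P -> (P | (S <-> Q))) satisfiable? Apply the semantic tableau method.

Unsatisfiable

Initial set: {~(P -> (P | (S <-> Q)))}.
~(P -> (P | (S <-> Q))): α-rule — add P, ~(P | (S <-> Q)).
~(P | (S <-> Q)): α-rule — add ~P, ~(S <-> Q).
× closes — contains both P and ~P.
All 1 branch closes.
Every branch closed; the formula is unsatisfiable.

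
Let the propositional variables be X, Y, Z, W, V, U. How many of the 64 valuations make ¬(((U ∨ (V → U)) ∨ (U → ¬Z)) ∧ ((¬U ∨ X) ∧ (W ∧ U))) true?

Initial set: {¬(((U ∨ (V → U)) ∨ (U → ¬Z)) ∧ ((¬U ∨ X) ∧ (W ∧ U)))}.
¬(((U ∨ (V → U)) ∨ (U → ¬Z)) ∧ ((¬U ∨ X) ∧ (W ∧ U))): β-rule — branch into ¬((U ∨ (V → U)) ∨ (U → ¬Z))  //  ¬((¬U ∨ X) ∧ (W ∧ U)).
  branch 1 (add ¬((U ∨ (V → U)) ∨ (U → ¬Z))):
    ¬((U ∨ (V → U)) ∨ (U → ¬Z)): α-rule — add ¬(U ∨ (V → U)), ¬(U → ¬Z).
    ¬(U ∨ (V → U)): α-rule — add ¬U, ¬(V → U).
    ¬(U → ¬Z): α-rule — add U, ¬¬Z.
    × closes — contains both U and ¬U.
  branch 2 (add ¬((¬U ∨ X) ∧ (W ∧ U))):
    ¬((¬U ∨ X) ∧ (W ∧ U)): β-rule — branch into ¬(¬U ∨ X)  //  ¬(W ∧ U).
      branch 2.1 (add ¬(¬U ∨ X)):
        ¬(¬U ∨ X): α-rule — add ¬¬U, ¬X.
        ○ open, literals {U=true, X=false}.
      branch 2.2 (add ¬(W ∧ U)):
        ¬(W ∧ U): β-rule — branch into ¬W  //  ¬U.
          branch 2.2.1 (add ¬W):
            ○ open, literals {W=false}.
          branch 2.2.2 (add ¬U):
            ○ open, literals {U=false}.
1 branch closed, 3 open.
Each open branch fixes some atoms; the unmentioned ones are free. Counting distinct full assignments: branch {U=true, X=false} (Y, Z, W, V) contributes 16 new; branch {W=false} (X, Y, Z, V, U) contributes 24 new; branch {U=false} (X, Y, Z, W, V) contributes 16 new. Total: 56.

56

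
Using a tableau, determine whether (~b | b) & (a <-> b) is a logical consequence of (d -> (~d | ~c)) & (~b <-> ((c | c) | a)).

Initial set: {T ((d -> (~d | ~c)) & (~b <-> ((c | c) | a))); F ((~b | b) & (a <-> b))}.
T ((d -> (~d | ~c)) & (~b <-> ((c | c) | a))): α-rule — add T (d -> (~d | ~c)), T (~b <-> ((c | c) | a)).
F ((~b | b) & (a <-> b)): β-rule — branch into F (~b | b)  //  F (a <-> b).
  branch 1 (add F (~b | b)):
    F (~b | b): α-rule — add F ~b, F b.
    × closes — contains both b and ~b.
  branch 2 (add F (a <-> b)):
    T (d -> (~d | ~c)): β-rule — branch into F d  //  T (~d | ~c).
      branch 2.1 (add F d):
        T (~b <-> ((c | c) | a)): β-rule — branch into T ~b, T ((c | c) | a)  //  F ~b, F ((c | c) | a).
          branch 2.1.1 (add T ~b, T ((c | c) | a)):
            F (a <-> b): β-rule — branch into T a, F b  //  F a, T b.
              branch 2.1.1.1 (add T a, F b):
                T ((c | c) | a): β-rule — branch into T (c | c)  //  T a.
                  branch 2.1.1.1.1 (add T (c | c)):
                    T (c | c): β-rule — branch into T c  //  T c.
                      branch 2.1.1.1.1.1 (add T c):
                        ○ open, literals {a=1, b=0, c=1, d=0}.
                      branch 2.1.1.1.1.2 (add T c):
                        ○ open, literals {a=1, b=0, c=1, d=0}.
                  branch 2.1.1.1.2 (add T a):
                    ○ open, literals {a=1, b=0, d=0}.
              branch 2.1.1.2 (add F a, T b):
                × closes — contains both b and ~b.
          branch 2.1.2 (add F ~b, F ((c | c) | a)):
            F ((c | c) | a): α-rule — add F (c | c), F a.
            F (c | c): α-rule — add F c, F c.
            F (a <-> b): β-rule — branch into T a, F b  //  F a, T b.
              branch 2.1.2.1 (add T a, F b):
                × closes — contains both a and ~a.
              branch 2.1.2.2 (add F a, T b):
                ○ open, literals {a=0, b=1, c=0, d=0}.
      branch 2.2 (add T (~d | ~c)):
        T (~b <-> ((c | c) | a)): β-rule — branch into T ~b, T ((c | c) | a)  //  F ~b, F ((c | c) | a).
          branch 2.2.1 (add T ~b, T ((c | c) | a)):
            F (a <-> b): β-rule — branch into T a, F b  //  F a, T b.
              branch 2.2.1.1 (add T a, F b):
                T (~d | ~c): β-rule — branch into T ~d  //  T ~c.
                  branch 2.2.1.1.1 (add T ~d):
                    T ((c | c) | a): β-rule — branch into T (c | c)  //  T a.
                      branch 2.2.1.1.1.1 (add T (c | c)):
                        T (c | c): β-rule — branch into T c  //  T c.
                          branch 2.2.1.1.1.1.1 (add T c):
                            ○ open, literals {a=1, b=0, c=1, d=0}.
                          branch 2.2.1.1.1.1.2 (add T c):
                            ○ open, literals {a=1, b=0, c=1, d=0}.
                      branch 2.2.1.1.1.2 (add T a):
                        ○ open, literals {a=1, b=0, d=0}.
                  branch 2.2.1.1.2 (add T ~c):
                    T ((c | c) | a): β-rule — branch into T (c | c)  //  T a.
                      branch 2.2.1.1.2.1 (add T (c | c)):
                        T (c | c): β-rule — branch into T c  //  T c.
                          branch 2.2.1.1.2.1.1 (add T c):
                            × closes — contains both c and ~c.
                          branch 2.2.1.1.2.1.2 (add T c):
                            × closes — contains both c and ~c.
                      branch 2.2.1.1.2.2 (add T a):
                        ○ open, literals {a=1, b=0, c=0}.
              branch 2.2.1.2 (add F a, T b):
                × closes — contains both b and ~b.
          branch 2.2.2 (add F ~b, F ((c | c) | a)):
            F ((c | c) | a): α-rule — add F (c | c), F a.
            F (c | c): α-rule — add F c, F c.
            F (a <-> b): β-rule — branch into T a, F b  //  F a, T b.
              branch 2.2.2.1 (add T a, F b):
                × closes — contains both a and ~a.
              branch 2.2.2.2 (add F a, T b):
                T (~d | ~c): β-rule — branch into T ~d  //  T ~c.
                  branch 2.2.2.2.1 (add T ~d):
                    ○ open, literals {a=0, b=1, c=0, d=0}.
                  branch 2.2.2.2.2 (add T ~c):
                    ○ open, literals {a=0, b=1, c=0}.
7 branches closed, 10 open.
An open branch gives a countermodel: a=1, b=0, c=1, d=0 (unmentioned atoms arbitrary); the premises hold there but the conclusion fails.

No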